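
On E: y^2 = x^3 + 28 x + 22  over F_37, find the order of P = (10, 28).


Compute successive multiples of P until we hit O:
  1P = (10, 28)
  2P = (6, 6)
  3P = (5, 18)
  4P = (26, 14)
  5P = (22, 1)
  6P = (17, 34)
  7P = (13, 17)
  8P = (11, 25)
  ... (continuing to 34P)
  34P = O

ord(P) = 34


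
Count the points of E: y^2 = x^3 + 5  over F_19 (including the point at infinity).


For each x in F_19, count y with y^2 = x^3 + 0 x + 5 mod 19:
  x = 0: RHS = 5, y in [9, 10]  -> 2 point(s)
  x = 1: RHS = 6, y in [5, 14]  -> 2 point(s)
  x = 5: RHS = 16, y in [4, 15]  -> 2 point(s)
  x = 7: RHS = 6, y in [5, 14]  -> 2 point(s)
  x = 8: RHS = 4, y in [2, 17]  -> 2 point(s)
  x = 10: RHS = 17, y in [6, 13]  -> 2 point(s)
  x = 11: RHS = 6, y in [5, 14]  -> 2 point(s)
  x = 12: RHS = 4, y in [2, 17]  -> 2 point(s)
  x = 13: RHS = 17, y in [6, 13]  -> 2 point(s)
  x = 15: RHS = 17, y in [6, 13]  -> 2 point(s)
  x = 16: RHS = 16, y in [4, 15]  -> 2 point(s)
  x = 17: RHS = 16, y in [4, 15]  -> 2 point(s)
  x = 18: RHS = 4, y in [2, 17]  -> 2 point(s)
Affine points: 26. Add the point at infinity: total = 27.

#E(F_19) = 27


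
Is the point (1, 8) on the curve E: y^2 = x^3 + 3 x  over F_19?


Check whether y^2 = x^3 + 3 x + 0 (mod 19) for (x, y) = (1, 8).
LHS: y^2 = 8^2 mod 19 = 7
RHS: x^3 + 3 x + 0 = 1^3 + 3*1 + 0 mod 19 = 4
LHS != RHS

No, not on the curve


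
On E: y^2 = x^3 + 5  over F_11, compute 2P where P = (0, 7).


Doubling: s = (3 x1^2 + a) / (2 y1)
s = (3*0^2 + 0) / (2*7) mod 11 = 0
x3 = s^2 - 2 x1 mod 11 = 0^2 - 2*0 = 0
y3 = s (x1 - x3) - y1 mod 11 = 0 * (0 - 0) - 7 = 4

2P = (0, 4)


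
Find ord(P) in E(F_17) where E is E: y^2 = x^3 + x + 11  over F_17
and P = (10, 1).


Compute successive multiples of P until we hit O:
  1P = (10, 1)
  2P = (16, 14)
  3P = (16, 3)
  4P = (10, 16)
  5P = O

ord(P) = 5


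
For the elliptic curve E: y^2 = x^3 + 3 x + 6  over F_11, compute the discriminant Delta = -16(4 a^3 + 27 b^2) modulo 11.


4 a^3 + 27 b^2 = 4*3^3 + 27*6^2 = 108 + 972 = 1080
Delta = -16 * (1080) = -17280
Delta mod 11 = 1

Delta = 1 (mod 11)


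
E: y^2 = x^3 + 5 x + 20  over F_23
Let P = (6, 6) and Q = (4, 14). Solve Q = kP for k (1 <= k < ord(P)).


Enumerate multiples of P until we hit Q = (4, 14):
  1P = (6, 6)
  2P = (4, 9)
  3P = (21, 5)
  4P = (5, 20)
  5P = (1, 16)
  6P = (20, 22)
  7P = (3, 4)
  8P = (17, 2)
  9P = (18, 13)
  10P = (11, 16)
  11P = (10, 9)
  12P = (9, 9)
  13P = (9, 14)
  14P = (10, 14)
  15P = (11, 7)
  16P = (18, 10)
  17P = (17, 21)
  18P = (3, 19)
  19P = (20, 1)
  20P = (1, 7)
  21P = (5, 3)
  22P = (21, 18)
  23P = (4, 14)
Match found at i = 23.

k = 23


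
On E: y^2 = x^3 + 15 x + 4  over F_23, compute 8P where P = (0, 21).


k = 8 = 1000_2 (binary, LSB first: 0001)
Double-and-add from P = (0, 21):
  bit 0 = 0: acc unchanged = O
  bit 1 = 0: acc unchanged = O
  bit 2 = 0: acc unchanged = O
  bit 3 = 1: acc = O + (12, 16) = (12, 16)

8P = (12, 16)


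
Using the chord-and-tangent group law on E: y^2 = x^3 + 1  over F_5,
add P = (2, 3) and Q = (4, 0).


P != Q, so use the chord formula.
s = (y2 - y1) / (x2 - x1) = (2) / (2) mod 5 = 1
x3 = s^2 - x1 - x2 mod 5 = 1^2 - 2 - 4 = 0
y3 = s (x1 - x3) - y1 mod 5 = 1 * (2 - 0) - 3 = 4

P + Q = (0, 4)


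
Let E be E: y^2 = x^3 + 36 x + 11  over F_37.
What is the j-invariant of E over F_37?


Delta = -16(4 a^3 + 27 b^2) mod 37 = 36
-1728 * (4 a)^3 = -1728 * (4*36)^3 mod 37 = 36
j = 36 * 36^(-1) mod 37 = 1

j = 1 (mod 37)


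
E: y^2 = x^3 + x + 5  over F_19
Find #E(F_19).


For each x in F_19, count y with y^2 = x^3 + 1 x + 5 mod 19:
  x = 0: RHS = 5, y in [9, 10]  -> 2 point(s)
  x = 1: RHS = 7, y in [8, 11]  -> 2 point(s)
  x = 3: RHS = 16, y in [4, 15]  -> 2 point(s)
  x = 4: RHS = 16, y in [4, 15]  -> 2 point(s)
  x = 11: RHS = 17, y in [6, 13]  -> 2 point(s)
  x = 12: RHS = 16, y in [4, 15]  -> 2 point(s)
  x = 13: RHS = 11, y in [7, 12]  -> 2 point(s)
Affine points: 14. Add the point at infinity: total = 15.

#E(F_19) = 15


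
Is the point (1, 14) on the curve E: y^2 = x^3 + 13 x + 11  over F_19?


Check whether y^2 = x^3 + 13 x + 11 (mod 19) for (x, y) = (1, 14).
LHS: y^2 = 14^2 mod 19 = 6
RHS: x^3 + 13 x + 11 = 1^3 + 13*1 + 11 mod 19 = 6
LHS = RHS

Yes, on the curve


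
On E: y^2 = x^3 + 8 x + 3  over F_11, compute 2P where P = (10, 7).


Doubling: s = (3 x1^2 + a) / (2 y1)
s = (3*10^2 + 8) / (2*7) mod 11 = 0
x3 = s^2 - 2 x1 mod 11 = 0^2 - 2*10 = 2
y3 = s (x1 - x3) - y1 mod 11 = 0 * (10 - 2) - 7 = 4

2P = (2, 4)


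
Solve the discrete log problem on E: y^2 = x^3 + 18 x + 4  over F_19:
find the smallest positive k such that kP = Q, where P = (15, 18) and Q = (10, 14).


Enumerate multiples of P until we hit Q = (10, 14):
  1P = (15, 18)
  2P = (14, 6)
  3P = (1, 17)
  4P = (0, 17)
  5P = (10, 14)
Match found at i = 5.

k = 5


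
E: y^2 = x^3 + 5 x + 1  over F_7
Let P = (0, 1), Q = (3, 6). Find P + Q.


P != Q, so use the chord formula.
s = (y2 - y1) / (x2 - x1) = (5) / (3) mod 7 = 4
x3 = s^2 - x1 - x2 mod 7 = 4^2 - 0 - 3 = 6
y3 = s (x1 - x3) - y1 mod 7 = 4 * (0 - 6) - 1 = 3

P + Q = (6, 3)


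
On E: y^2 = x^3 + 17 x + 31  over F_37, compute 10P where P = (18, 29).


k = 10 = 1010_2 (binary, LSB first: 0101)
Double-and-add from P = (18, 29):
  bit 0 = 0: acc unchanged = O
  bit 1 = 1: acc = O + (17, 4) = (17, 4)
  bit 2 = 0: acc unchanged = (17, 4)
  bit 3 = 1: acc = (17, 4) + (1, 30) = (28, 0)

10P = (28, 0)


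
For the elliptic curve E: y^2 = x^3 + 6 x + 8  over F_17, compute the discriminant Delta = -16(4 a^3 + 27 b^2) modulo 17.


4 a^3 + 27 b^2 = 4*6^3 + 27*8^2 = 864 + 1728 = 2592
Delta = -16 * (2592) = -41472
Delta mod 17 = 8

Delta = 8 (mod 17)


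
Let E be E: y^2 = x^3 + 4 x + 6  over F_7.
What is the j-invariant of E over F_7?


Delta = -16(4 a^3 + 27 b^2) mod 7 = 1
-1728 * (4 a)^3 = -1728 * (4*4)^3 mod 7 = 1
j = 1 * 1^(-1) mod 7 = 1

j = 1 (mod 7)


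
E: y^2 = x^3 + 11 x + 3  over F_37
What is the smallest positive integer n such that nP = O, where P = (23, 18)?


Compute successive multiples of P until we hit O:
  1P = (23, 18)
  2P = (3, 27)
  3P = (10, 15)
  4P = (15, 18)
  5P = (36, 19)
  6P = (8, 23)
  7P = (2, 12)
  8P = (0, 15)
  ... (continuing to 42P)
  42P = O

ord(P) = 42


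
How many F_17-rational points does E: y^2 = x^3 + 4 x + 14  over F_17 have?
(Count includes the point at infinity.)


For each x in F_17, count y with y^2 = x^3 + 4 x + 14 mod 17:
  x = 1: RHS = 2, y in [6, 11]  -> 2 point(s)
  x = 2: RHS = 13, y in [8, 9]  -> 2 point(s)
  x = 3: RHS = 2, y in [6, 11]  -> 2 point(s)
  x = 4: RHS = 9, y in [3, 14]  -> 2 point(s)
  x = 6: RHS = 16, y in [4, 13]  -> 2 point(s)
  x = 10: RHS = 0, y in [0]  -> 1 point(s)
  x = 13: RHS = 2, y in [6, 11]  -> 2 point(s)
  x = 14: RHS = 9, y in [3, 14]  -> 2 point(s)
  x = 15: RHS = 15, y in [7, 10]  -> 2 point(s)
  x = 16: RHS = 9, y in [3, 14]  -> 2 point(s)
Affine points: 19. Add the point at infinity: total = 20.

#E(F_17) = 20


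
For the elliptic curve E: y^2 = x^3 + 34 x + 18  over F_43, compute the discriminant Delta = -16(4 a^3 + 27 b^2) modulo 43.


4 a^3 + 27 b^2 = 4*34^3 + 27*18^2 = 157216 + 8748 = 165964
Delta = -16 * (165964) = -2655424
Delta mod 43 = 41

Delta = 41 (mod 43)


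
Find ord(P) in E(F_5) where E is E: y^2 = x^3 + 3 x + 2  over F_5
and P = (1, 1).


Compute successive multiples of P until we hit O:
  1P = (1, 1)
  2P = (2, 1)
  3P = (2, 4)
  4P = (1, 4)
  5P = O

ord(P) = 5


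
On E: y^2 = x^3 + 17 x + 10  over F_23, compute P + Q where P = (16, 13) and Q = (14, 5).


P != Q, so use the chord formula.
s = (y2 - y1) / (x2 - x1) = (15) / (21) mod 23 = 4
x3 = s^2 - x1 - x2 mod 23 = 4^2 - 16 - 14 = 9
y3 = s (x1 - x3) - y1 mod 23 = 4 * (16 - 9) - 13 = 15

P + Q = (9, 15)


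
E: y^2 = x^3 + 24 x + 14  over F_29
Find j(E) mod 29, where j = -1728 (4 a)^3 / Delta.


Delta = -16(4 a^3 + 27 b^2) mod 29 = 4
-1728 * (4 a)^3 = -1728 * (4*24)^3 mod 29 = 19
j = 19 * 4^(-1) mod 29 = 12

j = 12 (mod 29)


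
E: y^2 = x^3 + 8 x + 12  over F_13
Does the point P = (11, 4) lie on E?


Check whether y^2 = x^3 + 8 x + 12 (mod 13) for (x, y) = (11, 4).
LHS: y^2 = 4^2 mod 13 = 3
RHS: x^3 + 8 x + 12 = 11^3 + 8*11 + 12 mod 13 = 1
LHS != RHS

No, not on the curve


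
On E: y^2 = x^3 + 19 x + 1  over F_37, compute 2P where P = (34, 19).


Doubling: s = (3 x1^2 + a) / (2 y1)
s = (3*34^2 + 19) / (2*19) mod 37 = 9
x3 = s^2 - 2 x1 mod 37 = 9^2 - 2*34 = 13
y3 = s (x1 - x3) - y1 mod 37 = 9 * (34 - 13) - 19 = 22

2P = (13, 22)


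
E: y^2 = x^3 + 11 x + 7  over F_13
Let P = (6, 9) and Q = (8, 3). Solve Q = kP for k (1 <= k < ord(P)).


Enumerate multiples of P until we hit Q = (8, 3):
  1P = (6, 9)
  2P = (10, 5)
  3P = (11, 9)
  4P = (9, 4)
  5P = (8, 3)
Match found at i = 5.

k = 5


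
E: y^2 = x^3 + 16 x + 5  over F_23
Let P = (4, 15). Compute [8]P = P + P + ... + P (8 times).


k = 8 = 1000_2 (binary, LSB first: 0001)
Double-and-add from P = (4, 15):
  bit 0 = 0: acc unchanged = O
  bit 1 = 0: acc unchanged = O
  bit 2 = 0: acc unchanged = O
  bit 3 = 1: acc = O + (9, 2) = (9, 2)

8P = (9, 2)


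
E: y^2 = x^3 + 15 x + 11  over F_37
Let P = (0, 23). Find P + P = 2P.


Doubling: s = (3 x1^2 + a) / (2 y1)
s = (3*0^2 + 15) / (2*23) mod 37 = 14
x3 = s^2 - 2 x1 mod 37 = 14^2 - 2*0 = 11
y3 = s (x1 - x3) - y1 mod 37 = 14 * (0 - 11) - 23 = 8

2P = (11, 8)


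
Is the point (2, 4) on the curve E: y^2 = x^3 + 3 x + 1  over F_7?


Check whether y^2 = x^3 + 3 x + 1 (mod 7) for (x, y) = (2, 4).
LHS: y^2 = 4^2 mod 7 = 2
RHS: x^3 + 3 x + 1 = 2^3 + 3*2 + 1 mod 7 = 1
LHS != RHS

No, not on the curve


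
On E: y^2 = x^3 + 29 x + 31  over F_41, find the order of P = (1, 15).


Compute successive multiples of P until we hit O:
  1P = (1, 15)
  2P = (19, 15)
  3P = (21, 26)
  4P = (11, 0)
  5P = (21, 15)
  6P = (19, 26)
  7P = (1, 26)
  8P = O

ord(P) = 8


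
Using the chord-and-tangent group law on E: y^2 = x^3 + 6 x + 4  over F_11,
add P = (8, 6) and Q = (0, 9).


P != Q, so use the chord formula.
s = (y2 - y1) / (x2 - x1) = (3) / (3) mod 11 = 1
x3 = s^2 - x1 - x2 mod 11 = 1^2 - 8 - 0 = 4
y3 = s (x1 - x3) - y1 mod 11 = 1 * (8 - 4) - 6 = 9

P + Q = (4, 9)


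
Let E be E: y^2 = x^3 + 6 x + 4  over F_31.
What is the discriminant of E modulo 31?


4 a^3 + 27 b^2 = 4*6^3 + 27*4^2 = 864 + 432 = 1296
Delta = -16 * (1296) = -20736
Delta mod 31 = 3

Delta = 3 (mod 31)


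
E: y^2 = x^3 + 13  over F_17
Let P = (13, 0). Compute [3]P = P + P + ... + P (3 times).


k = 3 = 11_2 (binary, LSB first: 11)
Double-and-add from P = (13, 0):
  bit 0 = 1: acc = O + (13, 0) = (13, 0)
  bit 1 = 1: acc = (13, 0) + O = (13, 0)

3P = (13, 0)


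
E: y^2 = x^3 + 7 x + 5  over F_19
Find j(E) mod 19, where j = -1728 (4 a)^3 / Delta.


Delta = -16(4 a^3 + 27 b^2) mod 19 = 4
-1728 * (4 a)^3 = -1728 * (4*7)^3 mod 19 = 7
j = 7 * 4^(-1) mod 19 = 16

j = 16 (mod 19)


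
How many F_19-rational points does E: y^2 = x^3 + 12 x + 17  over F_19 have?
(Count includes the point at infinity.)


For each x in F_19, count y with y^2 = x^3 + 12 x + 17 mod 19:
  x = 0: RHS = 17, y in [6, 13]  -> 2 point(s)
  x = 1: RHS = 11, y in [7, 12]  -> 2 point(s)
  x = 2: RHS = 11, y in [7, 12]  -> 2 point(s)
  x = 3: RHS = 4, y in [2, 17]  -> 2 point(s)
  x = 6: RHS = 1, y in [1, 18]  -> 2 point(s)
  x = 7: RHS = 7, y in [8, 11]  -> 2 point(s)
  x = 8: RHS = 17, y in [6, 13]  -> 2 point(s)
  x = 10: RHS = 16, y in [4, 15]  -> 2 point(s)
  x = 11: RHS = 17, y in [6, 13]  -> 2 point(s)
  x = 15: RHS = 0, y in [0]  -> 1 point(s)
  x = 16: RHS = 11, y in [7, 12]  -> 2 point(s)
  x = 17: RHS = 4, y in [2, 17]  -> 2 point(s)
  x = 18: RHS = 4, y in [2, 17]  -> 2 point(s)
Affine points: 25. Add the point at infinity: total = 26.

#E(F_19) = 26


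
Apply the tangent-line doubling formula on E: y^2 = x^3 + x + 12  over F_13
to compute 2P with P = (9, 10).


Doubling: s = (3 x1^2 + a) / (2 y1)
s = (3*9^2 + 1) / (2*10) mod 13 = 7
x3 = s^2 - 2 x1 mod 13 = 7^2 - 2*9 = 5
y3 = s (x1 - x3) - y1 mod 13 = 7 * (9 - 5) - 10 = 5

2P = (5, 5)


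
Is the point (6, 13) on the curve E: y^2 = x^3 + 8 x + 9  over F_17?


Check whether y^2 = x^3 + 8 x + 9 (mod 17) for (x, y) = (6, 13).
LHS: y^2 = 13^2 mod 17 = 16
RHS: x^3 + 8 x + 9 = 6^3 + 8*6 + 9 mod 17 = 1
LHS != RHS

No, not on the curve


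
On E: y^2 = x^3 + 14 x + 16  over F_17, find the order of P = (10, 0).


Compute successive multiples of P until we hit O:
  1P = (10, 0)
  2P = O

ord(P) = 2


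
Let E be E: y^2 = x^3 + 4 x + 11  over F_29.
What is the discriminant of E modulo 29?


4 a^3 + 27 b^2 = 4*4^3 + 27*11^2 = 256 + 3267 = 3523
Delta = -16 * (3523) = -56368
Delta mod 29 = 8

Delta = 8 (mod 29)


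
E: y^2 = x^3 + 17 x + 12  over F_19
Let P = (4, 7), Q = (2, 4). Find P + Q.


P != Q, so use the chord formula.
s = (y2 - y1) / (x2 - x1) = (16) / (17) mod 19 = 11
x3 = s^2 - x1 - x2 mod 19 = 11^2 - 4 - 2 = 1
y3 = s (x1 - x3) - y1 mod 19 = 11 * (4 - 1) - 7 = 7

P + Q = (1, 7)


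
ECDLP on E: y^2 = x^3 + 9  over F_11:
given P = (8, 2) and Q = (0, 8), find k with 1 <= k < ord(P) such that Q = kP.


Enumerate multiples of P until we hit Q = (0, 8):
  1P = (8, 2)
  2P = (0, 8)
Match found at i = 2.

k = 2


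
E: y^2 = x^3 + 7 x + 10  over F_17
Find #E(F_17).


For each x in F_17, count y with y^2 = x^3 + 7 x + 10 mod 17:
  x = 1: RHS = 1, y in [1, 16]  -> 2 point(s)
  x = 2: RHS = 15, y in [7, 10]  -> 2 point(s)
  x = 4: RHS = 0, y in [0]  -> 1 point(s)
  x = 5: RHS = 0, y in [0]  -> 1 point(s)
  x = 6: RHS = 13, y in [8, 9]  -> 2 point(s)
  x = 8: RHS = 0, y in [0]  -> 1 point(s)
  x = 10: RHS = 9, y in [3, 14]  -> 2 point(s)
  x = 14: RHS = 13, y in [8, 9]  -> 2 point(s)
  x = 16: RHS = 2, y in [6, 11]  -> 2 point(s)
Affine points: 15. Add the point at infinity: total = 16.

#E(F_17) = 16


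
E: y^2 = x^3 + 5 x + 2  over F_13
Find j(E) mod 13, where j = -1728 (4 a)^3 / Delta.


Delta = -16(4 a^3 + 27 b^2) mod 13 = 9
-1728 * (4 a)^3 = -1728 * (4*5)^3 mod 13 = 5
j = 5 * 9^(-1) mod 13 = 2

j = 2 (mod 13)


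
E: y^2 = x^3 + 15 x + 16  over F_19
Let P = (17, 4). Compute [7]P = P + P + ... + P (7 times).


k = 7 = 111_2 (binary, LSB first: 111)
Double-and-add from P = (17, 4):
  bit 0 = 1: acc = O + (17, 4) = (17, 4)
  bit 1 = 1: acc = (17, 4) + (5, 8) = (14, 14)
  bit 2 = 1: acc = (14, 14) + (16, 18) = (12, 9)

7P = (12, 9)


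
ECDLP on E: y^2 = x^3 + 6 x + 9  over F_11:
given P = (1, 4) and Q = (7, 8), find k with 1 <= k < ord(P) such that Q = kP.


Enumerate multiples of P until we hit Q = (7, 8):
  1P = (1, 4)
  2P = (7, 3)
  3P = (7, 8)
Match found at i = 3.

k = 3


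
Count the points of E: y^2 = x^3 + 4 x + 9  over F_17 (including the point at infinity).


For each x in F_17, count y with y^2 = x^3 + 4 x + 9 mod 17:
  x = 0: RHS = 9, y in [3, 14]  -> 2 point(s)
  x = 2: RHS = 8, y in [5, 12]  -> 2 point(s)
  x = 4: RHS = 4, y in [2, 15]  -> 2 point(s)
  x = 5: RHS = 1, y in [1, 16]  -> 2 point(s)
  x = 8: RHS = 9, y in [3, 14]  -> 2 point(s)
  x = 9: RHS = 9, y in [3, 14]  -> 2 point(s)
  x = 12: RHS = 0, y in [0]  -> 1 point(s)
  x = 14: RHS = 4, y in [2, 15]  -> 2 point(s)
  x = 16: RHS = 4, y in [2, 15]  -> 2 point(s)
Affine points: 17. Add the point at infinity: total = 18.

#E(F_17) = 18


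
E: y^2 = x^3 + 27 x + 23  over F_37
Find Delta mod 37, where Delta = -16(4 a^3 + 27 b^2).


4 a^3 + 27 b^2 = 4*27^3 + 27*23^2 = 78732 + 14283 = 93015
Delta = -16 * (93015) = -1488240
Delta mod 37 = 11

Delta = 11 (mod 37)


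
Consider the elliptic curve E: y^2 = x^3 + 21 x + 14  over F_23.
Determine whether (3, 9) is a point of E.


Check whether y^2 = x^3 + 21 x + 14 (mod 23) for (x, y) = (3, 9).
LHS: y^2 = 9^2 mod 23 = 12
RHS: x^3 + 21 x + 14 = 3^3 + 21*3 + 14 mod 23 = 12
LHS = RHS

Yes, on the curve


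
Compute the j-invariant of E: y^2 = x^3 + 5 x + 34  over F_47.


Delta = -16(4 a^3 + 27 b^2) mod 47 = 20
-1728 * (4 a)^3 = -1728 * (4*5)^3 mod 47 = 16
j = 16 * 20^(-1) mod 47 = 29

j = 29 (mod 47)


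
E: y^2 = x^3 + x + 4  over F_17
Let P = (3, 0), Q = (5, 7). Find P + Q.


P != Q, so use the chord formula.
s = (y2 - y1) / (x2 - x1) = (7) / (2) mod 17 = 12
x3 = s^2 - x1 - x2 mod 17 = 12^2 - 3 - 5 = 0
y3 = s (x1 - x3) - y1 mod 17 = 12 * (3 - 0) - 0 = 2

P + Q = (0, 2)


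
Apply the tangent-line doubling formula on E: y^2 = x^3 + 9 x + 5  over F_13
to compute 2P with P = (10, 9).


Doubling: s = (3 x1^2 + a) / (2 y1)
s = (3*10^2 + 9) / (2*9) mod 13 = 2
x3 = s^2 - 2 x1 mod 13 = 2^2 - 2*10 = 10
y3 = s (x1 - x3) - y1 mod 13 = 2 * (10 - 10) - 9 = 4

2P = (10, 4)


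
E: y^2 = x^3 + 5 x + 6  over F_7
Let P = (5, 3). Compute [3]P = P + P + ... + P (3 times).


k = 3 = 11_2 (binary, LSB first: 11)
Double-and-add from P = (5, 3):
  bit 0 = 1: acc = O + (5, 3) = (5, 3)
  bit 1 = 1: acc = (5, 3) + (6, 0) = (5, 4)

3P = (5, 4)


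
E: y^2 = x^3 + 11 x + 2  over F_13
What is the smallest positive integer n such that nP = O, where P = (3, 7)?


Compute successive multiples of P until we hit O:
  1P = (3, 7)
  2P = (8, 11)
  3P = (12, 4)
  4P = (1, 1)
  5P = (5, 0)
  6P = (1, 12)
  7P = (12, 9)
  8P = (8, 2)
  ... (continuing to 10P)
  10P = O

ord(P) = 10


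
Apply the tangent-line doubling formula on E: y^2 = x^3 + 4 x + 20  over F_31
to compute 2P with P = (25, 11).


Doubling: s = (3 x1^2 + a) / (2 y1)
s = (3*25^2 + 4) / (2*11) mod 31 = 22
x3 = s^2 - 2 x1 mod 31 = 22^2 - 2*25 = 0
y3 = s (x1 - x3) - y1 mod 31 = 22 * (25 - 0) - 11 = 12

2P = (0, 12)


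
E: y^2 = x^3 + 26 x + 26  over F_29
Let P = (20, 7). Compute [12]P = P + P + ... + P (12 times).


k = 12 = 1100_2 (binary, LSB first: 0011)
Double-and-add from P = (20, 7):
  bit 0 = 0: acc unchanged = O
  bit 1 = 0: acc unchanged = O
  bit 2 = 1: acc = O + (12, 6) = (12, 6)
  bit 3 = 1: acc = (12, 6) + (27, 16) = (13, 3)

12P = (13, 3)


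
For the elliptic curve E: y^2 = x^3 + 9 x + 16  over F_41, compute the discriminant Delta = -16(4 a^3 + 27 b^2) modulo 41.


4 a^3 + 27 b^2 = 4*9^3 + 27*16^2 = 2916 + 6912 = 9828
Delta = -16 * (9828) = -157248
Delta mod 41 = 28

Delta = 28 (mod 41)


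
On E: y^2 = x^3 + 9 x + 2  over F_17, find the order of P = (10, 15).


Compute successive multiples of P until we hit O:
  1P = (10, 15)
  2P = (5, 11)
  3P = (4, 0)
  4P = (5, 6)
  5P = (10, 2)
  6P = O

ord(P) = 6


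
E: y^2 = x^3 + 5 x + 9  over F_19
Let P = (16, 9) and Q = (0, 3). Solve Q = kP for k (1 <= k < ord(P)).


Enumerate multiples of P until we hit Q = (0, 3):
  1P = (16, 9)
  2P = (4, 6)
  3P = (5, 8)
  4P = (9, 2)
  5P = (14, 12)
  6P = (15, 18)
  7P = (12, 12)
  8P = (7, 8)
  9P = (0, 16)
  10P = (0, 3)
Match found at i = 10.

k = 10


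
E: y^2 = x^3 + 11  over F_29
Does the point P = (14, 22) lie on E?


Check whether y^2 = x^3 + 0 x + 11 (mod 29) for (x, y) = (14, 22).
LHS: y^2 = 22^2 mod 29 = 20
RHS: x^3 + 0 x + 11 = 14^3 + 0*14 + 11 mod 29 = 0
LHS != RHS

No, not on the curve


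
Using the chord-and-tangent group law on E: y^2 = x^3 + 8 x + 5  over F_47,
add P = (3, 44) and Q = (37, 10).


P != Q, so use the chord formula.
s = (y2 - y1) / (x2 - x1) = (13) / (34) mod 47 = 46
x3 = s^2 - x1 - x2 mod 47 = 46^2 - 3 - 37 = 8
y3 = s (x1 - x3) - y1 mod 47 = 46 * (3 - 8) - 44 = 8

P + Q = (8, 8)


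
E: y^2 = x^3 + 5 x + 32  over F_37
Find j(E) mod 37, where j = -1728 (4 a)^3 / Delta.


Delta = -16(4 a^3 + 27 b^2) mod 37 = 33
-1728 * (4 a)^3 = -1728 * (4*5)^3 mod 37 = 14
j = 14 * 33^(-1) mod 37 = 15

j = 15 (mod 37)


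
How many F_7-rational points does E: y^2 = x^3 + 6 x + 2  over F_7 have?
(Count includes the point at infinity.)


For each x in F_7, count y with y^2 = x^3 + 6 x + 2 mod 7:
  x = 0: RHS = 2, y in [3, 4]  -> 2 point(s)
  x = 1: RHS = 2, y in [3, 4]  -> 2 point(s)
  x = 2: RHS = 1, y in [1, 6]  -> 2 point(s)
  x = 6: RHS = 2, y in [3, 4]  -> 2 point(s)
Affine points: 8. Add the point at infinity: total = 9.

#E(F_7) = 9


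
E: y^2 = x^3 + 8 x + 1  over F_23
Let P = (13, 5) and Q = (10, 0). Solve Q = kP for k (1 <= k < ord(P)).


Enumerate multiples of P until we hit Q = (10, 0):
  1P = (13, 5)
  2P = (10, 0)
Match found at i = 2.

k = 2


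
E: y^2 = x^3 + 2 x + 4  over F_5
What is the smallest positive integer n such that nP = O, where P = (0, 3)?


Compute successive multiples of P until we hit O:
  1P = (0, 3)
  2P = (4, 4)
  3P = (2, 4)
  4P = (2, 1)
  5P = (4, 1)
  6P = (0, 2)
  7P = O

ord(P) = 7


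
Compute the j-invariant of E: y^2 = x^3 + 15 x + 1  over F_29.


Delta = -16(4 a^3 + 27 b^2) mod 29 = 24
-1728 * (4 a)^3 = -1728 * (4*15)^3 mod 29 = 9
j = 9 * 24^(-1) mod 29 = 4

j = 4 (mod 29)


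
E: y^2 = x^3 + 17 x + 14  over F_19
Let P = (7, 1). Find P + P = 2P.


Doubling: s = (3 x1^2 + a) / (2 y1)
s = (3*7^2 + 17) / (2*1) mod 19 = 6
x3 = s^2 - 2 x1 mod 19 = 6^2 - 2*7 = 3
y3 = s (x1 - x3) - y1 mod 19 = 6 * (7 - 3) - 1 = 4

2P = (3, 4)


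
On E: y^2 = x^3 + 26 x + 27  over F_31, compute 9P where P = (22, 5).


k = 9 = 1001_2 (binary, LSB first: 1001)
Double-and-add from P = (22, 5):
  bit 0 = 1: acc = O + (22, 5) = (22, 5)
  bit 1 = 0: acc unchanged = (22, 5)
  bit 2 = 0: acc unchanged = (22, 5)
  bit 3 = 1: acc = (22, 5) + (13, 19) = (21, 21)

9P = (21, 21)


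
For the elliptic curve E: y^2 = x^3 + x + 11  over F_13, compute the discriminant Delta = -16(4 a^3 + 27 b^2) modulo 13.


4 a^3 + 27 b^2 = 4*1^3 + 27*11^2 = 4 + 3267 = 3271
Delta = -16 * (3271) = -52336
Delta mod 13 = 2

Delta = 2 (mod 13)


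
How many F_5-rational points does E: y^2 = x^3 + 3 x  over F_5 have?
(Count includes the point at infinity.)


For each x in F_5, count y with y^2 = x^3 + 3 x + 0 mod 5:
  x = 0: RHS = 0, y in [0]  -> 1 point(s)
  x = 1: RHS = 4, y in [2, 3]  -> 2 point(s)
  x = 2: RHS = 4, y in [2, 3]  -> 2 point(s)
  x = 3: RHS = 1, y in [1, 4]  -> 2 point(s)
  x = 4: RHS = 1, y in [1, 4]  -> 2 point(s)
Affine points: 9. Add the point at infinity: total = 10.

#E(F_5) = 10


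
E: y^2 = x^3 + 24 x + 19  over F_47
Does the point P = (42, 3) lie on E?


Check whether y^2 = x^3 + 24 x + 19 (mod 47) for (x, y) = (42, 3).
LHS: y^2 = 3^2 mod 47 = 9
RHS: x^3 + 24 x + 19 = 42^3 + 24*42 + 19 mod 47 = 9
LHS = RHS

Yes, on the curve


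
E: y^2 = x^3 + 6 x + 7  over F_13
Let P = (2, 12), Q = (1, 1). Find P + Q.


P != Q, so use the chord formula.
s = (y2 - y1) / (x2 - x1) = (2) / (12) mod 13 = 11
x3 = s^2 - x1 - x2 mod 13 = 11^2 - 2 - 1 = 1
y3 = s (x1 - x3) - y1 mod 13 = 11 * (2 - 1) - 12 = 12

P + Q = (1, 12)


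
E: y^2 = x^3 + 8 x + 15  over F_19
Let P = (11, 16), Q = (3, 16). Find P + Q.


P != Q, so use the chord formula.
s = (y2 - y1) / (x2 - x1) = (0) / (11) mod 19 = 0
x3 = s^2 - x1 - x2 mod 19 = 0^2 - 11 - 3 = 5
y3 = s (x1 - x3) - y1 mod 19 = 0 * (11 - 5) - 16 = 3

P + Q = (5, 3)


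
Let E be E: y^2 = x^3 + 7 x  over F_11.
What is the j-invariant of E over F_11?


Delta = -16(4 a^3 + 27 b^2) mod 11 = 4
-1728 * (4 a)^3 = -1728 * (4*7)^3 mod 11 = 4
j = 4 * 4^(-1) mod 11 = 1

j = 1 (mod 11)


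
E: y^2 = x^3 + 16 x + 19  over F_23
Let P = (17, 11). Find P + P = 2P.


Doubling: s = (3 x1^2 + a) / (2 y1)
s = (3*17^2 + 16) / (2*11) mod 23 = 14
x3 = s^2 - 2 x1 mod 23 = 14^2 - 2*17 = 1
y3 = s (x1 - x3) - y1 mod 23 = 14 * (17 - 1) - 11 = 6

2P = (1, 6)


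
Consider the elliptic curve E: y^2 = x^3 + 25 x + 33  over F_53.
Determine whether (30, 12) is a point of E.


Check whether y^2 = x^3 + 25 x + 33 (mod 53) for (x, y) = (30, 12).
LHS: y^2 = 12^2 mod 53 = 38
RHS: x^3 + 25 x + 33 = 30^3 + 25*30 + 33 mod 53 = 11
LHS != RHS

No, not on the curve


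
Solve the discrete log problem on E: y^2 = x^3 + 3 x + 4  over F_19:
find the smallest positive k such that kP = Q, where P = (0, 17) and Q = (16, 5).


Enumerate multiples of P until we hit Q = (16, 5):
  1P = (0, 17)
  2P = (16, 14)
  3P = (4, 17)
  4P = (15, 2)
  5P = (5, 7)
  6P = (18, 0)
  7P = (5, 12)
  8P = (15, 17)
  9P = (4, 2)
  10P = (16, 5)
Match found at i = 10.

k = 10


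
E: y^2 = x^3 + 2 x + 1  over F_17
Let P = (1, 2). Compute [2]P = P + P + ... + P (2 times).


k = 2 = 10_2 (binary, LSB first: 01)
Double-and-add from P = (1, 2):
  bit 0 = 0: acc unchanged = O
  bit 1 = 1: acc = O + (7, 16) = (7, 16)

2P = (7, 16)


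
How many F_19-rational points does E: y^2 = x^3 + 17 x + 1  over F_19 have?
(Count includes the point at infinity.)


For each x in F_19, count y with y^2 = x^3 + 17 x + 1 mod 19:
  x = 0: RHS = 1, y in [1, 18]  -> 2 point(s)
  x = 1: RHS = 0, y in [0]  -> 1 point(s)
  x = 2: RHS = 5, y in [9, 10]  -> 2 point(s)
  x = 4: RHS = 0, y in [0]  -> 1 point(s)
  x = 7: RHS = 7, y in [8, 11]  -> 2 point(s)
  x = 9: RHS = 9, y in [3, 16]  -> 2 point(s)
  x = 13: RHS = 6, y in [5, 14]  -> 2 point(s)
  x = 14: RHS = 0, y in [0]  -> 1 point(s)
  x = 17: RHS = 16, y in [4, 15]  -> 2 point(s)
Affine points: 15. Add the point at infinity: total = 16.

#E(F_19) = 16


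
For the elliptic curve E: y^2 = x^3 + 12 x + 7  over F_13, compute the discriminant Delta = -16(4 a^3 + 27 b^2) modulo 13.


4 a^3 + 27 b^2 = 4*12^3 + 27*7^2 = 6912 + 1323 = 8235
Delta = -16 * (8235) = -131760
Delta mod 13 = 8

Delta = 8 (mod 13)


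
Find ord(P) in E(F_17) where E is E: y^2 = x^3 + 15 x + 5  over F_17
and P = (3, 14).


Compute successive multiples of P until we hit O:
  1P = (3, 14)
  2P = (9, 11)
  3P = (1, 2)
  4P = (15, 16)
  5P = (8, 5)
  6P = (14, 16)
  7P = (2, 14)
  8P = (12, 3)
  ... (continuing to 22P)
  22P = O

ord(P) = 22


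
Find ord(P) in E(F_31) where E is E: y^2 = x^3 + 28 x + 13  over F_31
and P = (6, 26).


Compute successive multiples of P until we hit O:
  1P = (6, 26)
  2P = (13, 1)
  3P = (14, 7)
  4P = (21, 29)
  5P = (9, 23)
  6P = (17, 16)
  7P = (16, 0)
  8P = (17, 15)
  ... (continuing to 14P)
  14P = O

ord(P) = 14


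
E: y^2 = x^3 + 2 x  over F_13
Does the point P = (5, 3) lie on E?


Check whether y^2 = x^3 + 2 x + 0 (mod 13) for (x, y) = (5, 3).
LHS: y^2 = 3^2 mod 13 = 9
RHS: x^3 + 2 x + 0 = 5^3 + 2*5 + 0 mod 13 = 5
LHS != RHS

No, not on the curve


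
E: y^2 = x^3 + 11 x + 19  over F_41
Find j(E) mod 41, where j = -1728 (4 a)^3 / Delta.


Delta = -16(4 a^3 + 27 b^2) mod 41 = 26
-1728 * (4 a)^3 = -1728 * (4*11)^3 mod 41 = 2
j = 2 * 26^(-1) mod 41 = 19

j = 19 (mod 41)


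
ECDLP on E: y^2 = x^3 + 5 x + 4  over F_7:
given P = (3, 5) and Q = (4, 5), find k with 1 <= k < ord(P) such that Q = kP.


Enumerate multiples of P until we hit Q = (4, 5):
  1P = (3, 5)
  2P = (2, 1)
  3P = (4, 5)
Match found at i = 3.

k = 3


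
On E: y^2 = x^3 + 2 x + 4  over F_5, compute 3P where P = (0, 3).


k = 3 = 11_2 (binary, LSB first: 11)
Double-and-add from P = (0, 3):
  bit 0 = 1: acc = O + (0, 3) = (0, 3)
  bit 1 = 1: acc = (0, 3) + (4, 4) = (2, 4)

3P = (2, 4)


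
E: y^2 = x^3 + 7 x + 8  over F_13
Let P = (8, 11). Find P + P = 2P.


Doubling: s = (3 x1^2 + a) / (2 y1)
s = (3*8^2 + 7) / (2*11) mod 13 = 12
x3 = s^2 - 2 x1 mod 13 = 12^2 - 2*8 = 11
y3 = s (x1 - x3) - y1 mod 13 = 12 * (8 - 11) - 11 = 5

2P = (11, 5)


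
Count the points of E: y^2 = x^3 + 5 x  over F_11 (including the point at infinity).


For each x in F_11, count y with y^2 = x^3 + 5 x + 0 mod 11:
  x = 0: RHS = 0, y in [0]  -> 1 point(s)
  x = 3: RHS = 9, y in [3, 8]  -> 2 point(s)
  x = 6: RHS = 4, y in [2, 9]  -> 2 point(s)
  x = 7: RHS = 4, y in [2, 9]  -> 2 point(s)
  x = 9: RHS = 4, y in [2, 9]  -> 2 point(s)
  x = 10: RHS = 5, y in [4, 7]  -> 2 point(s)
Affine points: 11. Add the point at infinity: total = 12.

#E(F_11) = 12


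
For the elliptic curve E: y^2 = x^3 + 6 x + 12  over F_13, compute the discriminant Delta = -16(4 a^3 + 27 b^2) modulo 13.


4 a^3 + 27 b^2 = 4*6^3 + 27*12^2 = 864 + 3888 = 4752
Delta = -16 * (4752) = -76032
Delta mod 13 = 5

Delta = 5 (mod 13)


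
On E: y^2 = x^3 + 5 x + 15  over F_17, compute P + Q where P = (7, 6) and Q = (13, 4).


P != Q, so use the chord formula.
s = (y2 - y1) / (x2 - x1) = (15) / (6) mod 17 = 11
x3 = s^2 - x1 - x2 mod 17 = 11^2 - 7 - 13 = 16
y3 = s (x1 - x3) - y1 mod 17 = 11 * (7 - 16) - 6 = 14

P + Q = (16, 14)


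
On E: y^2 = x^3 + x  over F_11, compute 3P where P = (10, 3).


k = 3 = 11_2 (binary, LSB first: 11)
Double-and-add from P = (10, 3):
  bit 0 = 1: acc = O + (10, 3) = (10, 3)
  bit 1 = 1: acc = (10, 3) + (0, 0) = (10, 8)

3P = (10, 8)


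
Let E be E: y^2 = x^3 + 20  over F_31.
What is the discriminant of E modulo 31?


4 a^3 + 27 b^2 = 4*0^3 + 27*20^2 = 0 + 10800 = 10800
Delta = -16 * (10800) = -172800
Delta mod 31 = 25

Delta = 25 (mod 31)


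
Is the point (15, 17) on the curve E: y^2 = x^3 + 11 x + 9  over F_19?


Check whether y^2 = x^3 + 11 x + 9 (mod 19) for (x, y) = (15, 17).
LHS: y^2 = 17^2 mod 19 = 4
RHS: x^3 + 11 x + 9 = 15^3 + 11*15 + 9 mod 19 = 15
LHS != RHS

No, not on the curve


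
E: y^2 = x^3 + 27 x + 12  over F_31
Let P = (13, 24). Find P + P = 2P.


Doubling: s = (3 x1^2 + a) / (2 y1)
s = (3*13^2 + 27) / (2*24) mod 31 = 15
x3 = s^2 - 2 x1 mod 31 = 15^2 - 2*13 = 13
y3 = s (x1 - x3) - y1 mod 31 = 15 * (13 - 13) - 24 = 7

2P = (13, 7)


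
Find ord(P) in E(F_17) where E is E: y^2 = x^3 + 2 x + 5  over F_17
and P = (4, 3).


Compute successive multiples of P until we hit O:
  1P = (4, 3)
  2P = (1, 5)
  3P = (3, 2)
  4P = (11, 7)
  5P = (11, 10)
  6P = (3, 15)
  7P = (1, 12)
  8P = (4, 14)
  ... (continuing to 9P)
  9P = O

ord(P) = 9


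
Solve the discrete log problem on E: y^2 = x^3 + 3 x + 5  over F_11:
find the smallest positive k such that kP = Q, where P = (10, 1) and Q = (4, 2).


Enumerate multiples of P until we hit Q = (4, 2):
  1P = (10, 1)
  2P = (0, 7)
  3P = (4, 2)
Match found at i = 3.

k = 3


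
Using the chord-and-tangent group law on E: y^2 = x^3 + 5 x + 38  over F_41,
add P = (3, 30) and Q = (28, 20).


P != Q, so use the chord formula.
s = (y2 - y1) / (x2 - x1) = (31) / (25) mod 41 = 16
x3 = s^2 - x1 - x2 mod 41 = 16^2 - 3 - 28 = 20
y3 = s (x1 - x3) - y1 mod 41 = 16 * (3 - 20) - 30 = 26

P + Q = (20, 26)


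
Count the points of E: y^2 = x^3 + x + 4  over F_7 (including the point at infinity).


For each x in F_7, count y with y^2 = x^3 + 1 x + 4 mod 7:
  x = 0: RHS = 4, y in [2, 5]  -> 2 point(s)
  x = 2: RHS = 0, y in [0]  -> 1 point(s)
  x = 4: RHS = 2, y in [3, 4]  -> 2 point(s)
  x = 5: RHS = 1, y in [1, 6]  -> 2 point(s)
  x = 6: RHS = 2, y in [3, 4]  -> 2 point(s)
Affine points: 9. Add the point at infinity: total = 10.

#E(F_7) = 10


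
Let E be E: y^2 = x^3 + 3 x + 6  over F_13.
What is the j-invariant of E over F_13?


Delta = -16(4 a^3 + 27 b^2) mod 13 = 10
-1728 * (4 a)^3 = -1728 * (4*3)^3 mod 13 = 12
j = 12 * 10^(-1) mod 13 = 9

j = 9 (mod 13)


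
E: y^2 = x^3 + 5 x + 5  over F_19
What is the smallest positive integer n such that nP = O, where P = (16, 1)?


Compute successive multiples of P until we hit O:
  1P = (16, 1)
  2P = (15, 15)
  3P = (13, 14)
  4P = (13, 5)
  5P = (15, 4)
  6P = (16, 18)
  7P = O

ord(P) = 7


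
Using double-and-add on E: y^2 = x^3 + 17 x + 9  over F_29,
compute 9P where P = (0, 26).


k = 9 = 1001_2 (binary, LSB first: 1001)
Double-and-add from P = (0, 26):
  bit 0 = 1: acc = O + (0, 26) = (0, 26)
  bit 1 = 0: acc unchanged = (0, 26)
  bit 2 = 0: acc unchanged = (0, 26)
  bit 3 = 1: acc = (0, 26) + (4, 5) = (0, 3)

9P = (0, 3)


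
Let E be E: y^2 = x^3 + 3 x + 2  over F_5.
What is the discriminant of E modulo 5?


4 a^3 + 27 b^2 = 4*3^3 + 27*2^2 = 108 + 108 = 216
Delta = -16 * (216) = -3456
Delta mod 5 = 4

Delta = 4 (mod 5)


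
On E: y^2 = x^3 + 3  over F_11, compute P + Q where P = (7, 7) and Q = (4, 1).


P != Q, so use the chord formula.
s = (y2 - y1) / (x2 - x1) = (5) / (8) mod 11 = 2
x3 = s^2 - x1 - x2 mod 11 = 2^2 - 7 - 4 = 4
y3 = s (x1 - x3) - y1 mod 11 = 2 * (7 - 4) - 7 = 10

P + Q = (4, 10)


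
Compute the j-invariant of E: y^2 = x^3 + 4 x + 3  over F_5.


Delta = -16(4 a^3 + 27 b^2) mod 5 = 1
-1728 * (4 a)^3 = -1728 * (4*4)^3 mod 5 = 2
j = 2 * 1^(-1) mod 5 = 2

j = 2 (mod 5)


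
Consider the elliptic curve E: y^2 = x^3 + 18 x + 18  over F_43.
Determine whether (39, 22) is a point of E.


Check whether y^2 = x^3 + 18 x + 18 (mod 43) for (x, y) = (39, 22).
LHS: y^2 = 22^2 mod 43 = 11
RHS: x^3 + 18 x + 18 = 39^3 + 18*39 + 18 mod 43 = 11
LHS = RHS

Yes, on the curve


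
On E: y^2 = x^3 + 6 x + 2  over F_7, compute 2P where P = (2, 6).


Doubling: s = (3 x1^2 + a) / (2 y1)
s = (3*2^2 + 6) / (2*6) mod 7 = 5
x3 = s^2 - 2 x1 mod 7 = 5^2 - 2*2 = 0
y3 = s (x1 - x3) - y1 mod 7 = 5 * (2 - 0) - 6 = 4

2P = (0, 4)


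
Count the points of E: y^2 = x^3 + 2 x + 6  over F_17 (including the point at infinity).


For each x in F_17, count y with y^2 = x^3 + 2 x + 6 mod 17:
  x = 1: RHS = 9, y in [3, 14]  -> 2 point(s)
  x = 2: RHS = 1, y in [1, 16]  -> 2 point(s)
  x = 6: RHS = 13, y in [8, 9]  -> 2 point(s)
  x = 11: RHS = 16, y in [4, 13]  -> 2 point(s)
  x = 13: RHS = 2, y in [6, 11]  -> 2 point(s)
Affine points: 10. Add the point at infinity: total = 11.

#E(F_17) = 11


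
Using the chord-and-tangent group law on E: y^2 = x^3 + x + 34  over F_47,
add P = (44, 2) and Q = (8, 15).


P != Q, so use the chord formula.
s = (y2 - y1) / (x2 - x1) = (13) / (11) mod 47 = 14
x3 = s^2 - x1 - x2 mod 47 = 14^2 - 44 - 8 = 3
y3 = s (x1 - x3) - y1 mod 47 = 14 * (44 - 3) - 2 = 8

P + Q = (3, 8)


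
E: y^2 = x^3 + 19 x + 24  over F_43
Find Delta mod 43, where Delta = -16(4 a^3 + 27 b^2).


4 a^3 + 27 b^2 = 4*19^3 + 27*24^2 = 27436 + 15552 = 42988
Delta = -16 * (42988) = -687808
Delta mod 43 = 20

Delta = 20 (mod 43)


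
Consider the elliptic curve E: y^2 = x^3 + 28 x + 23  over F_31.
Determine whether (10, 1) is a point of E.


Check whether y^2 = x^3 + 28 x + 23 (mod 31) for (x, y) = (10, 1).
LHS: y^2 = 1^2 mod 31 = 1
RHS: x^3 + 28 x + 23 = 10^3 + 28*10 + 23 mod 31 = 1
LHS = RHS

Yes, on the curve


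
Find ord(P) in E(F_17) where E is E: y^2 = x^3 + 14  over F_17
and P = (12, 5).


Compute successive multiples of P until we hit O:
  1P = (12, 5)
  2P = (11, 11)
  3P = (13, 1)
  4P = (8, 13)
  5P = (1, 7)
  6P = (6, 14)
  7P = (14, 15)
  8P = (16, 9)
  ... (continuing to 18P)
  18P = O

ord(P) = 18


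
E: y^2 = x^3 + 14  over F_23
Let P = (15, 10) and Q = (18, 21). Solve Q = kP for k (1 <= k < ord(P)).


Enumerate multiples of P until we hit Q = (18, 21):
  1P = (15, 10)
  2P = (18, 21)
Match found at i = 2.

k = 2


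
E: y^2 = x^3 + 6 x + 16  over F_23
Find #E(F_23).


For each x in F_23, count y with y^2 = x^3 + 6 x + 16 mod 23:
  x = 0: RHS = 16, y in [4, 19]  -> 2 point(s)
  x = 1: RHS = 0, y in [0]  -> 1 point(s)
  x = 2: RHS = 13, y in [6, 17]  -> 2 point(s)
  x = 4: RHS = 12, y in [9, 14]  -> 2 point(s)
  x = 8: RHS = 1, y in [1, 22]  -> 2 point(s)
  x = 10: RHS = 18, y in [8, 15]  -> 2 point(s)
  x = 15: RHS = 8, y in [10, 13]  -> 2 point(s)
  x = 22: RHS = 9, y in [3, 20]  -> 2 point(s)
Affine points: 15. Add the point at infinity: total = 16.

#E(F_23) = 16


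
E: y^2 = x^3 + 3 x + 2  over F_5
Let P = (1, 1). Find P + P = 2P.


Doubling: s = (3 x1^2 + a) / (2 y1)
s = (3*1^2 + 3) / (2*1) mod 5 = 3
x3 = s^2 - 2 x1 mod 5 = 3^2 - 2*1 = 2
y3 = s (x1 - x3) - y1 mod 5 = 3 * (1 - 2) - 1 = 1

2P = (2, 1)


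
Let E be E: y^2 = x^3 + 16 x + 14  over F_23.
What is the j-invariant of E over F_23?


Delta = -16(4 a^3 + 27 b^2) mod 23 = 1
-1728 * (4 a)^3 = -1728 * (4*16)^3 mod 23 = 7
j = 7 * 1^(-1) mod 23 = 7

j = 7 (mod 23)


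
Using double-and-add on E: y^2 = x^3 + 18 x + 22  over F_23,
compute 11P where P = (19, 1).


k = 11 = 1011_2 (binary, LSB first: 1101)
Double-and-add from P = (19, 1):
  bit 0 = 1: acc = O + (19, 1) = (19, 1)
  bit 1 = 1: acc = (19, 1) + (16, 6) = (1, 15)
  bit 2 = 0: acc unchanged = (1, 15)
  bit 3 = 1: acc = (1, 15) + (6, 22) = (6, 1)

11P = (6, 1)


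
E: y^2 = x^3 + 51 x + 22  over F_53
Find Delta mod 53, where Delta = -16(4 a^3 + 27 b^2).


4 a^3 + 27 b^2 = 4*51^3 + 27*22^2 = 530604 + 13068 = 543672
Delta = -16 * (543672) = -8698752
Delta mod 53 = 32

Delta = 32 (mod 53)


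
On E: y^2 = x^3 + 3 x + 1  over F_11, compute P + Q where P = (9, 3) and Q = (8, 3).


P != Q, so use the chord formula.
s = (y2 - y1) / (x2 - x1) = (0) / (10) mod 11 = 0
x3 = s^2 - x1 - x2 mod 11 = 0^2 - 9 - 8 = 5
y3 = s (x1 - x3) - y1 mod 11 = 0 * (9 - 5) - 3 = 8

P + Q = (5, 8)


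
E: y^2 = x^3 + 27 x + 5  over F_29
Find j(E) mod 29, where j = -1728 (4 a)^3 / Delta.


Delta = -16(4 a^3 + 27 b^2) mod 29 = 7
-1728 * (4 a)^3 = -1728 * (4*27)^3 mod 29 = 4
j = 4 * 7^(-1) mod 29 = 13

j = 13 (mod 29)


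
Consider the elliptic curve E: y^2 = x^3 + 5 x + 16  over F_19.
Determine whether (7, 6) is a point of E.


Check whether y^2 = x^3 + 5 x + 16 (mod 19) for (x, y) = (7, 6).
LHS: y^2 = 6^2 mod 19 = 17
RHS: x^3 + 5 x + 16 = 7^3 + 5*7 + 16 mod 19 = 14
LHS != RHS

No, not on the curve


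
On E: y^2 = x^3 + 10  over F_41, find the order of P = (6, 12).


Compute successive multiples of P until we hit O:
  1P = (6, 12)
  2P = (39, 24)
  3P = (29, 2)
  4P = (22, 11)
  5P = (9, 1)
  6P = (3, 18)
  7P = (36, 7)
  8P = (7, 36)
  ... (continuing to 42P)
  42P = O

ord(P) = 42


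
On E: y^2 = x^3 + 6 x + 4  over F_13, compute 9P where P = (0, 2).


k = 9 = 1001_2 (binary, LSB first: 1001)
Double-and-add from P = (0, 2):
  bit 0 = 1: acc = O + (0, 2) = (0, 2)
  bit 1 = 0: acc unchanged = (0, 2)
  bit 2 = 0: acc unchanged = (0, 2)
  bit 3 = 1: acc = (0, 2) + (7, 8) = (7, 5)

9P = (7, 5)


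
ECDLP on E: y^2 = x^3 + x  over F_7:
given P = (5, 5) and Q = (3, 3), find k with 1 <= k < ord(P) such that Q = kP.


Enumerate multiples of P until we hit Q = (3, 3):
  1P = (5, 5)
  2P = (1, 3)
  3P = (3, 3)
Match found at i = 3.

k = 3


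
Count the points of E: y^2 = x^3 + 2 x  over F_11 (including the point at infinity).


For each x in F_11, count y with y^2 = x^3 + 2 x + 0 mod 11:
  x = 0: RHS = 0, y in [0]  -> 1 point(s)
  x = 1: RHS = 3, y in [5, 6]  -> 2 point(s)
  x = 2: RHS = 1, y in [1, 10]  -> 2 point(s)
  x = 3: RHS = 0, y in [0]  -> 1 point(s)
  x = 5: RHS = 3, y in [5, 6]  -> 2 point(s)
  x = 7: RHS = 5, y in [4, 7]  -> 2 point(s)
  x = 8: RHS = 0, y in [0]  -> 1 point(s)
Affine points: 11. Add the point at infinity: total = 12.

#E(F_11) = 12


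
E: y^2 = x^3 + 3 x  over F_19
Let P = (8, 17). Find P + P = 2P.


Doubling: s = (3 x1^2 + a) / (2 y1)
s = (3*8^2 + 3) / (2*17) mod 19 = 13
x3 = s^2 - 2 x1 mod 19 = 13^2 - 2*8 = 1
y3 = s (x1 - x3) - y1 mod 19 = 13 * (8 - 1) - 17 = 17

2P = (1, 17)


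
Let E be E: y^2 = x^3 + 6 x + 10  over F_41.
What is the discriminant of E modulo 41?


4 a^3 + 27 b^2 = 4*6^3 + 27*10^2 = 864 + 2700 = 3564
Delta = -16 * (3564) = -57024
Delta mod 41 = 7

Delta = 7 (mod 41)


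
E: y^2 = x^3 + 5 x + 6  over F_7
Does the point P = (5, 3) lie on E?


Check whether y^2 = x^3 + 5 x + 6 (mod 7) for (x, y) = (5, 3).
LHS: y^2 = 3^2 mod 7 = 2
RHS: x^3 + 5 x + 6 = 5^3 + 5*5 + 6 mod 7 = 2
LHS = RHS

Yes, on the curve


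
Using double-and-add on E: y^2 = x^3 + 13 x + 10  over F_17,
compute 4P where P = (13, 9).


k = 4 = 100_2 (binary, LSB first: 001)
Double-and-add from P = (13, 9):
  bit 0 = 0: acc unchanged = O
  bit 1 = 0: acc unchanged = O
  bit 2 = 1: acc = O + (13, 8) = (13, 8)

4P = (13, 8)


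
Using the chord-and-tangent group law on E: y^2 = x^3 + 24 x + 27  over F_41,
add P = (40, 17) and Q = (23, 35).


P != Q, so use the chord formula.
s = (y2 - y1) / (x2 - x1) = (18) / (24) mod 41 = 11
x3 = s^2 - x1 - x2 mod 41 = 11^2 - 40 - 23 = 17
y3 = s (x1 - x3) - y1 mod 41 = 11 * (40 - 17) - 17 = 31

P + Q = (17, 31)


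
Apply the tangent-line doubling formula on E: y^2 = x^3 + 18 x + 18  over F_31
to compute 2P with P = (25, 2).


Doubling: s = (3 x1^2 + a) / (2 y1)
s = (3*25^2 + 18) / (2*2) mod 31 = 16
x3 = s^2 - 2 x1 mod 31 = 16^2 - 2*25 = 20
y3 = s (x1 - x3) - y1 mod 31 = 16 * (25 - 20) - 2 = 16

2P = (20, 16)
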